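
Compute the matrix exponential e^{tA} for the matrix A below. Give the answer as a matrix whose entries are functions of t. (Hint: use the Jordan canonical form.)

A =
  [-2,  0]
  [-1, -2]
e^{tA} =
  [exp(-2*t), 0]
  [-t*exp(-2*t), exp(-2*t)]

Strategy: write A = P · J · P⁻¹ where J is a Jordan canonical form, so e^{tA} = P · e^{tJ} · P⁻¹, and e^{tJ} can be computed block-by-block.

A has Jordan form
J =
  [-2,  1]
  [ 0, -2]
(up to reordering of blocks).

Per-block formulas:
  For a 2×2 Jordan block J_2(-2): exp(t · J_2(-2)) = e^(-2t)·(I + t·N), where N is the 2×2 nilpotent shift.

After assembling e^{tJ} and conjugating by P, we get:

e^{tA} =
  [exp(-2*t), 0]
  [-t*exp(-2*t), exp(-2*t)]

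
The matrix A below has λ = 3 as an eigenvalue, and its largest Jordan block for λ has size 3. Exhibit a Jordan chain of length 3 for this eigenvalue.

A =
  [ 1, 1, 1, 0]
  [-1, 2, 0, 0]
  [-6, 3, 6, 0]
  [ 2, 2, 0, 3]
A Jordan chain for λ = 3 of length 3:
v_1 = (-3, 3, -9, -6)ᵀ
v_2 = (-2, -1, -6, 2)ᵀ
v_3 = (1, 0, 0, 0)ᵀ

Let N = A − (3)·I. We want v_3 with N^3 v_3 = 0 but N^2 v_3 ≠ 0; then v_{j-1} := N · v_j for j = 3, …, 2.

Pick v_3 = (1, 0, 0, 0)ᵀ.
Then v_2 = N · v_3 = (-2, -1, -6, 2)ᵀ.
Then v_1 = N · v_2 = (-3, 3, -9, -6)ᵀ.

Sanity check: (A − (3)·I) v_1 = (0, 0, 0, 0)ᵀ = 0. ✓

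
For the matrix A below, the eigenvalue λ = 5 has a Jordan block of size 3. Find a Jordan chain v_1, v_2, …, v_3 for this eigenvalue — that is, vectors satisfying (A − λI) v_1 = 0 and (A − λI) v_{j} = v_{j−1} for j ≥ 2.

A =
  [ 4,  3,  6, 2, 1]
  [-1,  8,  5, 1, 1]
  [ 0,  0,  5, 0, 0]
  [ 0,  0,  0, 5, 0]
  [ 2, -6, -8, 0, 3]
A Jordan chain for λ = 5 of length 3:
v_1 = (1, 1, 0, 0, -2)ᵀ
v_2 = (6, 5, 0, 0, -8)ᵀ
v_3 = (0, 0, 1, 0, 0)ᵀ

Let N = A − (5)·I. We want v_3 with N^3 v_3 = 0 but N^2 v_3 ≠ 0; then v_{j-1} := N · v_j for j = 3, …, 2.

Pick v_3 = (0, 0, 1, 0, 0)ᵀ.
Then v_2 = N · v_3 = (6, 5, 0, 0, -8)ᵀ.
Then v_1 = N · v_2 = (1, 1, 0, 0, -2)ᵀ.

Sanity check: (A − (5)·I) v_1 = (0, 0, 0, 0, 0)ᵀ = 0. ✓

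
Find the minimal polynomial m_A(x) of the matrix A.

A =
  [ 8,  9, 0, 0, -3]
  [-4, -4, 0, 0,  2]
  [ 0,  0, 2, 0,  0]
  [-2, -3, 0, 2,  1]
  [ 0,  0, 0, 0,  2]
x^2 - 4*x + 4

The characteristic polynomial is χ_A(x) = (x - 2)^5, so the eigenvalues are known. The minimal polynomial is
  m_A(x) = Π_λ (x − λ)^{k_λ}
where k_λ is the size of the *largest* Jordan block for λ (equivalently, the smallest k with (A − λI)^k v = 0 for every generalised eigenvector v of λ).

  λ = 2: largest Jordan block has size 2, contributing (x − 2)^2

So m_A(x) = (x - 2)^2 = x^2 - 4*x + 4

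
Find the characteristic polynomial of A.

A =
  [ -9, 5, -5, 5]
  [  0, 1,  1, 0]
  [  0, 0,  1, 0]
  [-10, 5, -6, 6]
x^4 + x^3 - 9*x^2 + 11*x - 4

Expanding det(x·I − A) (e.g. by cofactor expansion or by noting that A is similar to its Jordan form J, which has the same characteristic polynomial as A) gives
  χ_A(x) = x^4 + x^3 - 9*x^2 + 11*x - 4
which factors as (x - 1)^3*(x + 4). The eigenvalues (with algebraic multiplicities) are λ = -4 with multiplicity 1, λ = 1 with multiplicity 3.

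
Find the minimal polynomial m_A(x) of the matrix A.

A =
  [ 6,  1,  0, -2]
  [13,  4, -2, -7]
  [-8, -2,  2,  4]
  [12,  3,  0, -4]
x^3 - 6*x^2 + 12*x - 8

The characteristic polynomial is χ_A(x) = (x - 2)^4, so the eigenvalues are known. The minimal polynomial is
  m_A(x) = Π_λ (x − λ)^{k_λ}
where k_λ is the size of the *largest* Jordan block for λ (equivalently, the smallest k with (A − λI)^k v = 0 for every generalised eigenvector v of λ).

  λ = 2: largest Jordan block has size 3, contributing (x − 2)^3

So m_A(x) = (x - 2)^3 = x^3 - 6*x^2 + 12*x - 8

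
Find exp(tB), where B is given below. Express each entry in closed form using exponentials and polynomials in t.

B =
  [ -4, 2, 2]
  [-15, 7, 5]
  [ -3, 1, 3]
e^{tB} =
  [-6*t*exp(2*t) + exp(2*t), 2*t*exp(2*t), 2*t*exp(2*t)]
  [-15*t*exp(2*t), 5*t*exp(2*t) + exp(2*t), 5*t*exp(2*t)]
  [-3*t*exp(2*t), t*exp(2*t), t*exp(2*t) + exp(2*t)]

Strategy: write B = P · J · P⁻¹ where J is a Jordan canonical form, so e^{tB} = P · e^{tJ} · P⁻¹, and e^{tJ} can be computed block-by-block.

B has Jordan form
J =
  [2, 1, 0]
  [0, 2, 0]
  [0, 0, 2]
(up to reordering of blocks).

Per-block formulas:
  For a 1×1 block at λ = 2: exp(t · [2]) = [e^(2t)].
  For a 2×2 Jordan block J_2(2): exp(t · J_2(2)) = e^(2t)·(I + t·N), where N is the 2×2 nilpotent shift.

After assembling e^{tJ} and conjugating by P, we get:

e^{tB} =
  [-6*t*exp(2*t) + exp(2*t), 2*t*exp(2*t), 2*t*exp(2*t)]
  [-15*t*exp(2*t), 5*t*exp(2*t) + exp(2*t), 5*t*exp(2*t)]
  [-3*t*exp(2*t), t*exp(2*t), t*exp(2*t) + exp(2*t)]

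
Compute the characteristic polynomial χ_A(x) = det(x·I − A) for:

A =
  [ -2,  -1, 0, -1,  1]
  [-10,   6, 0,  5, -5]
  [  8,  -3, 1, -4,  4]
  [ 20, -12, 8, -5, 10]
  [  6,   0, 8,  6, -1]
x^5 + x^4 - 29*x^3 - 29*x^2 + 136*x - 80

Expanding det(x·I − A) (e.g. by cofactor expansion or by noting that A is similar to its Jordan form J, which has the same characteristic polynomial as A) gives
  χ_A(x) = x^5 + x^4 - 29*x^3 - 29*x^2 + 136*x - 80
which factors as (x - 5)*(x - 1)^2*(x + 4)^2. The eigenvalues (with algebraic multiplicities) are λ = -4 with multiplicity 2, λ = 1 with multiplicity 2, λ = 5 with multiplicity 1.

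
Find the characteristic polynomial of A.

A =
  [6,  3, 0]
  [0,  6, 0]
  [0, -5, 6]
x^3 - 18*x^2 + 108*x - 216

Expanding det(x·I − A) (e.g. by cofactor expansion or by noting that A is similar to its Jordan form J, which has the same characteristic polynomial as A) gives
  χ_A(x) = x^3 - 18*x^2 + 108*x - 216
which factors as (x - 6)^3. The eigenvalues (with algebraic multiplicities) are λ = 6 with multiplicity 3.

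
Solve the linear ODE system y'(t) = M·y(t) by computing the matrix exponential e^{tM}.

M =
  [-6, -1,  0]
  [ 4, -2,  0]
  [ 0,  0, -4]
e^{tM} =
  [-2*t*exp(-4*t) + exp(-4*t), -t*exp(-4*t), 0]
  [4*t*exp(-4*t), 2*t*exp(-4*t) + exp(-4*t), 0]
  [0, 0, exp(-4*t)]

Strategy: write M = P · J · P⁻¹ where J is a Jordan canonical form, so e^{tM} = P · e^{tJ} · P⁻¹, and e^{tJ} can be computed block-by-block.

M has Jordan form
J =
  [-4,  1,  0]
  [ 0, -4,  0]
  [ 0,  0, -4]
(up to reordering of blocks).

Per-block formulas:
  For a 1×1 block at λ = -4: exp(t · [-4]) = [e^(-4t)].
  For a 2×2 Jordan block J_2(-4): exp(t · J_2(-4)) = e^(-4t)·(I + t·N), where N is the 2×2 nilpotent shift.

After assembling e^{tJ} and conjugating by P, we get:

e^{tM} =
  [-2*t*exp(-4*t) + exp(-4*t), -t*exp(-4*t), 0]
  [4*t*exp(-4*t), 2*t*exp(-4*t) + exp(-4*t), 0]
  [0, 0, exp(-4*t)]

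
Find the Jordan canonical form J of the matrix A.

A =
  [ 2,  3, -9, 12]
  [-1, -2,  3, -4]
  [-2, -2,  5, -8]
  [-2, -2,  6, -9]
J_2(-1) ⊕ J_1(-1) ⊕ J_1(-1)

The characteristic polynomial is
  det(x·I − A) = x^4 + 4*x^3 + 6*x^2 + 4*x + 1 = (x + 1)^4

Eigenvalues and multiplicities (the geometric multiplicity of λ is n − rank(A − λI), which equals the number of Jordan blocks for λ):
  λ = -1: algebraic multiplicity = 4, geometric multiplicity = 3

Determining the block sizes for each eigenvalue:
  λ = -1: 3 blocks summing to 4 forces exactly one block of size 2 and the rest size 1 → block sizes [2, 1, 1]

Assembling the blocks gives a Jordan form
J =
  [-1,  1,  0,  0]
  [ 0, -1,  0,  0]
  [ 0,  0, -1,  0]
  [ 0,  0,  0, -1]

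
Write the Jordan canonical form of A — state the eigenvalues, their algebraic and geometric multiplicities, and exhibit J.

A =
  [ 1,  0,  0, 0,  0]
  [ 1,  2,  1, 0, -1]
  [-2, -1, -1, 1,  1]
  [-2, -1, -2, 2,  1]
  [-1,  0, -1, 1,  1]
J_2(1) ⊕ J_2(1) ⊕ J_1(1)

The characteristic polynomial is
  det(x·I − A) = x^5 - 5*x^4 + 10*x^3 - 10*x^2 + 5*x - 1 = (x - 1)^5

Eigenvalues and multiplicities (the geometric multiplicity of λ is n − rank(A − λI), which equals the number of Jordan blocks for λ):
  λ = 1: algebraic multiplicity = 5, geometric multiplicity = 3

Determining the block sizes for each eigenvalue:
  λ = 1: with am = 5 and gm = 3, the partition is not yet determined (e.g. several partitions of 5 into 3 parts exist). Let N = A − (1)·I. Computing rank(N^1) = 2, rank(N^2) = 0; the number of blocks of size ≥ j is rank(N^{j−1}) − rank(N^j), giving [3, 2]. So we have 2 block(s) of size 2, 1 block(s) of size 1 → block sizes [2, 2, 1]

Assembling the blocks gives a Jordan form
J =
  [1, 1, 0, 0, 0]
  [0, 1, 0, 0, 0]
  [0, 0, 1, 1, 0]
  [0, 0, 0, 1, 0]
  [0, 0, 0, 0, 1]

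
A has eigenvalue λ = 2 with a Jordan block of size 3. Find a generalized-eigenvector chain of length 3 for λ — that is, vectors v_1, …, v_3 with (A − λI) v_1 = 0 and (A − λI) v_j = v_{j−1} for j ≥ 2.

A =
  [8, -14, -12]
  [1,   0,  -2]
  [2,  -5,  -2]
A Jordan chain for λ = 2 of length 3:
v_1 = (-2, 0, -1)ᵀ
v_2 = (6, 1, 2)ᵀ
v_3 = (1, 0, 0)ᵀ

Let N = A − (2)·I. We want v_3 with N^3 v_3 = 0 but N^2 v_3 ≠ 0; then v_{j-1} := N · v_j for j = 3, …, 2.

Pick v_3 = (1, 0, 0)ᵀ.
Then v_2 = N · v_3 = (6, 1, 2)ᵀ.
Then v_1 = N · v_2 = (-2, 0, -1)ᵀ.

Sanity check: (A − (2)·I) v_1 = (0, 0, 0)ᵀ = 0. ✓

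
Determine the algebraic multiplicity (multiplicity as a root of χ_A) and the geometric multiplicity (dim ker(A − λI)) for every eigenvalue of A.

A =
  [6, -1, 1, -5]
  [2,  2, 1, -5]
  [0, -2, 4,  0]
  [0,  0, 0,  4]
λ = 4: alg = 4, geom = 2

Step 1 — factor the characteristic polynomial to read off the algebraic multiplicities:
  χ_A(x) = (x - 4)^4

Step 2 — compute geometric multiplicities via the rank-nullity identity g(λ) = n − rank(A − λI):
  rank(A − (4)·I) = 2, so dim ker(A − (4)·I) = n − 2 = 2

Summary:
  λ = 4: algebraic multiplicity = 4, geometric multiplicity = 2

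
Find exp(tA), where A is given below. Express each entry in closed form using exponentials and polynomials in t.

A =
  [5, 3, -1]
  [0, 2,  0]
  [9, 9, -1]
e^{tA} =
  [3*t*exp(2*t) + exp(2*t), 3*t*exp(2*t), -t*exp(2*t)]
  [0, exp(2*t), 0]
  [9*t*exp(2*t), 9*t*exp(2*t), -3*t*exp(2*t) + exp(2*t)]

Strategy: write A = P · J · P⁻¹ where J is a Jordan canonical form, so e^{tA} = P · e^{tJ} · P⁻¹, and e^{tJ} can be computed block-by-block.

A has Jordan form
J =
  [2, 1, 0]
  [0, 2, 0]
  [0, 0, 2]
(up to reordering of blocks).

Per-block formulas:
  For a 1×1 block at λ = 2: exp(t · [2]) = [e^(2t)].
  For a 2×2 Jordan block J_2(2): exp(t · J_2(2)) = e^(2t)·(I + t·N), where N is the 2×2 nilpotent shift.

After assembling e^{tJ} and conjugating by P, we get:

e^{tA} =
  [3*t*exp(2*t) + exp(2*t), 3*t*exp(2*t), -t*exp(2*t)]
  [0, exp(2*t), 0]
  [9*t*exp(2*t), 9*t*exp(2*t), -3*t*exp(2*t) + exp(2*t)]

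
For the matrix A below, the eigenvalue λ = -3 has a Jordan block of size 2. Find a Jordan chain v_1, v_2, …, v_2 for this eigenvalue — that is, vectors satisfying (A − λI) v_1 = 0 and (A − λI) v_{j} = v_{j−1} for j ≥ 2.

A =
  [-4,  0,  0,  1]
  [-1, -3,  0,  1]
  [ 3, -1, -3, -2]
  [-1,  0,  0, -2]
A Jordan chain for λ = -3 of length 2:
v_1 = (-1, -1, 3, -1)ᵀ
v_2 = (1, 0, 0, 0)ᵀ

Let N = A − (-3)·I. We want v_2 with N^2 v_2 = 0 but N^1 v_2 ≠ 0; then v_{j-1} := N · v_j for j = 2, …, 2.

Pick v_2 = (1, 0, 0, 0)ᵀ.
Then v_1 = N · v_2 = (-1, -1, 3, -1)ᵀ.

Sanity check: (A − (-3)·I) v_1 = (0, 0, 0, 0)ᵀ = 0. ✓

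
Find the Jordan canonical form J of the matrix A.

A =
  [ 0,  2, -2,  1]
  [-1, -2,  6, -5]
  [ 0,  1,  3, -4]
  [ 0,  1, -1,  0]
J_3(-1) ⊕ J_1(4)

The characteristic polynomial is
  det(x·I − A) = x^4 - x^3 - 9*x^2 - 11*x - 4 = (x - 4)*(x + 1)^3

Eigenvalues and multiplicities (the geometric multiplicity of λ is n − rank(A − λI), which equals the number of Jordan blocks for λ):
  λ = -1: algebraic multiplicity = 3, geometric multiplicity = 1
  λ = 4: algebraic multiplicity = 1, geometric multiplicity = 1

Determining the block sizes for each eigenvalue:
  λ = -1: one block (gm = 1), so the single block has size am = 3 → block sizes [3]
  λ = 4: one block (gm = 1), so the single block has size am = 1 → block sizes [1]

Assembling the blocks gives a Jordan form
J =
  [-1,  1,  0, 0]
  [ 0, -1,  1, 0]
  [ 0,  0, -1, 0]
  [ 0,  0,  0, 4]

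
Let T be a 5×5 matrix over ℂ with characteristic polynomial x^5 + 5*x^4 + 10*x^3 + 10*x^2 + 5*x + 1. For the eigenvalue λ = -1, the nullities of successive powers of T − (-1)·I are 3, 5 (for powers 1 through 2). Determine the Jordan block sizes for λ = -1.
Block sizes for λ = -1: [2, 2, 1]

From the dimensions of kernels of powers, the number of Jordan blocks of size at least j is d_j − d_{j−1} where d_j = dim ker(N^j) (with d_0 = 0). Computing the differences gives [3, 2].
The number of blocks of size exactly k is (#blocks of size ≥ k) − (#blocks of size ≥ k + 1), so the partition is: 1 block(s) of size 1, 2 block(s) of size 2.
In nonincreasing order the block sizes are [2, 2, 1].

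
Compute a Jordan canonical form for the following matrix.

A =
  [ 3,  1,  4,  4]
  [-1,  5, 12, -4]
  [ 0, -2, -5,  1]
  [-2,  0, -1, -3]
J_2(0) ⊕ J_2(0)

The characteristic polynomial is
  det(x·I − A) = x^4

Eigenvalues and multiplicities (the geometric multiplicity of λ is n − rank(A − λI), which equals the number of Jordan blocks for λ):
  λ = 0: algebraic multiplicity = 4, geometric multiplicity = 2

Determining the block sizes for each eigenvalue:
  λ = 0: with am = 4 and gm = 2, the partition is not yet determined (e.g. several partitions of 4 into 2 parts exist). Let N = A − (0)·I. Computing rank(N^1) = 2, rank(N^2) = 0; the number of blocks of size ≥ j is rank(N^{j−1}) − rank(N^j), giving [2, 2]. So we have 2 block(s) of size 2 → block sizes [2, 2]

Assembling the blocks gives a Jordan form
J =
  [0, 1, 0, 0]
  [0, 0, 0, 0]
  [0, 0, 0, 1]
  [0, 0, 0, 0]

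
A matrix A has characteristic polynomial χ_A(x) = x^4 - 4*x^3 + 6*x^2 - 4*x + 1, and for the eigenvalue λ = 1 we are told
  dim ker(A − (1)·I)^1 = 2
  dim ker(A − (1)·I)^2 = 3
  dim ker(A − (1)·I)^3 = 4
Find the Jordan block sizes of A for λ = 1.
Block sizes for λ = 1: [3, 1]

From the dimensions of kernels of powers, the number of Jordan blocks of size at least j is d_j − d_{j−1} where d_j = dim ker(N^j) (with d_0 = 0). Computing the differences gives [2, 1, 1].
The number of blocks of size exactly k is (#blocks of size ≥ k) − (#blocks of size ≥ k + 1), so the partition is: 1 block(s) of size 1, 1 block(s) of size 3.
In nonincreasing order the block sizes are [3, 1].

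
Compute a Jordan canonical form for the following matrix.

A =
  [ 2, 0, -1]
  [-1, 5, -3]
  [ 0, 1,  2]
J_3(3)

The characteristic polynomial is
  det(x·I − A) = x^3 - 9*x^2 + 27*x - 27 = (x - 3)^3

Eigenvalues and multiplicities (the geometric multiplicity of λ is n − rank(A − λI), which equals the number of Jordan blocks for λ):
  λ = 3: algebraic multiplicity = 3, geometric multiplicity = 1

Determining the block sizes for each eigenvalue:
  λ = 3: one block (gm = 1), so the single block has size am = 3 → block sizes [3]

Assembling the blocks gives a Jordan form
J =
  [3, 1, 0]
  [0, 3, 1]
  [0, 0, 3]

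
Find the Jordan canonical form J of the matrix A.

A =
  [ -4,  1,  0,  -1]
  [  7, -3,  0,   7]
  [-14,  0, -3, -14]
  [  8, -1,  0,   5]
J_2(-3) ⊕ J_1(-3) ⊕ J_1(4)

The characteristic polynomial is
  det(x·I − A) = x^4 + 5*x^3 - 9*x^2 - 81*x - 108 = (x - 4)*(x + 3)^3

Eigenvalues and multiplicities (the geometric multiplicity of λ is n − rank(A − λI), which equals the number of Jordan blocks for λ):
  λ = -3: algebraic multiplicity = 3, geometric multiplicity = 2
  λ = 4: algebraic multiplicity = 1, geometric multiplicity = 1

Determining the block sizes for each eigenvalue:
  λ = -3: 2 blocks summing to 3 forces exactly one block of size 2 and the rest size 1 → block sizes [2, 1]
  λ = 4: one block (gm = 1), so the single block has size am = 1 → block sizes [1]

Assembling the blocks gives a Jordan form
J =
  [-3,  1,  0, 0]
  [ 0, -3,  0, 0]
  [ 0,  0, -3, 0]
  [ 0,  0,  0, 4]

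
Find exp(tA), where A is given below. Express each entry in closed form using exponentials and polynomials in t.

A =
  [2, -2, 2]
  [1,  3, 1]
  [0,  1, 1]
e^{tA} =
  [-t^2*exp(2*t) + exp(2*t), -2*t*exp(2*t), -2*t^2*exp(2*t) + 2*t*exp(2*t)]
  [t^2*exp(2*t)/2 + t*exp(2*t), t*exp(2*t) + exp(2*t), t^2*exp(2*t) + t*exp(2*t)]
  [t^2*exp(2*t)/2, t*exp(2*t), t^2*exp(2*t) - t*exp(2*t) + exp(2*t)]

Strategy: write A = P · J · P⁻¹ where J is a Jordan canonical form, so e^{tA} = P · e^{tJ} · P⁻¹, and e^{tJ} can be computed block-by-block.

A has Jordan form
J =
  [2, 1, 0]
  [0, 2, 1]
  [0, 0, 2]
(up to reordering of blocks).

Per-block formulas:
  For a 3×3 Jordan block J_3(2): exp(t · J_3(2)) = e^(2t)·(I + t·N + (t^2/2)·N^2), where N is the 3×3 nilpotent shift.

After assembling e^{tJ} and conjugating by P, we get:

e^{tA} =
  [-t^2*exp(2*t) + exp(2*t), -2*t*exp(2*t), -2*t^2*exp(2*t) + 2*t*exp(2*t)]
  [t^2*exp(2*t)/2 + t*exp(2*t), t*exp(2*t) + exp(2*t), t^2*exp(2*t) + t*exp(2*t)]
  [t^2*exp(2*t)/2, t*exp(2*t), t^2*exp(2*t) - t*exp(2*t) + exp(2*t)]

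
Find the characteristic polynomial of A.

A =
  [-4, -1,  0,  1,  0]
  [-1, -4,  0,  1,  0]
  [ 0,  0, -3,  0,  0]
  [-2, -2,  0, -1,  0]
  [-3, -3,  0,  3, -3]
x^5 + 15*x^4 + 90*x^3 + 270*x^2 + 405*x + 243

Expanding det(x·I − A) (e.g. by cofactor expansion or by noting that A is similar to its Jordan form J, which has the same characteristic polynomial as A) gives
  χ_A(x) = x^5 + 15*x^4 + 90*x^3 + 270*x^2 + 405*x + 243
which factors as (x + 3)^5. The eigenvalues (with algebraic multiplicities) are λ = -3 with multiplicity 5.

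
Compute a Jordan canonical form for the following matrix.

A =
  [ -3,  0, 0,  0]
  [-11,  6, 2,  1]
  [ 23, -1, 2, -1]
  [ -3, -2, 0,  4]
J_1(-3) ⊕ J_3(4)

The characteristic polynomial is
  det(x·I − A) = x^4 - 9*x^3 + 12*x^2 + 80*x - 192 = (x - 4)^3*(x + 3)

Eigenvalues and multiplicities (the geometric multiplicity of λ is n − rank(A − λI), which equals the number of Jordan blocks for λ):
  λ = -3: algebraic multiplicity = 1, geometric multiplicity = 1
  λ = 4: algebraic multiplicity = 3, geometric multiplicity = 1

Determining the block sizes for each eigenvalue:
  λ = -3: one block (gm = 1), so the single block has size am = 1 → block sizes [1]
  λ = 4: one block (gm = 1), so the single block has size am = 3 → block sizes [3]

Assembling the blocks gives a Jordan form
J =
  [-3, 0, 0, 0]
  [ 0, 4, 1, 0]
  [ 0, 0, 4, 1]
  [ 0, 0, 0, 4]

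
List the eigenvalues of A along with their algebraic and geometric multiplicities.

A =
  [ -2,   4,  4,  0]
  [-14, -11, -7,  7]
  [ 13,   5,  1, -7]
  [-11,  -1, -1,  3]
λ = -4: alg = 3, geom = 2; λ = 3: alg = 1, geom = 1

Step 1 — factor the characteristic polynomial to read off the algebraic multiplicities:
  χ_A(x) = (x - 3)*(x + 4)^3

Step 2 — compute geometric multiplicities via the rank-nullity identity g(λ) = n − rank(A − λI):
  rank(A − (-4)·I) = 2, so dim ker(A − (-4)·I) = n − 2 = 2
  rank(A − (3)·I) = 3, so dim ker(A − (3)·I) = n − 3 = 1

Summary:
  λ = -4: algebraic multiplicity = 3, geometric multiplicity = 2
  λ = 3: algebraic multiplicity = 1, geometric multiplicity = 1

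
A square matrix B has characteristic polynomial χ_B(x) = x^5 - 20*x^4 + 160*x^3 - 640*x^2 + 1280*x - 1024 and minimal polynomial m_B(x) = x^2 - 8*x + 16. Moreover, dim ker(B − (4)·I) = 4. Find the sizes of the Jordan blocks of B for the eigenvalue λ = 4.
Block sizes for λ = 4: [2, 1, 1, 1]

Step 1 — from the characteristic polynomial, algebraic multiplicity of λ = 4 is 5. From dim ker(B − (4)·I) = 4, there are exactly 4 Jordan blocks for λ = 4.
Step 2 — from the minimal polynomial, the factor (x − 4)^2 tells us the largest block for λ = 4 has size 2.
Step 3 — with total size 5, 4 blocks, and largest block 2, the block sizes (in nonincreasing order) are [2, 1, 1, 1].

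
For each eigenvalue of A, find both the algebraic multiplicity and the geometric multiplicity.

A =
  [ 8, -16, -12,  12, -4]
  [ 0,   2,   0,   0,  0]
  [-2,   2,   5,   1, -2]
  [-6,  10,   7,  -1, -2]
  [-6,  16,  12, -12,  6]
λ = 2: alg = 2, geom = 2; λ = 4: alg = 1, geom = 1; λ = 6: alg = 2, geom = 1

Step 1 — factor the characteristic polynomial to read off the algebraic multiplicities:
  χ_A(x) = (x - 6)^2*(x - 4)*(x - 2)^2

Step 2 — compute geometric multiplicities via the rank-nullity identity g(λ) = n − rank(A − λI):
  rank(A − (2)·I) = 3, so dim ker(A − (2)·I) = n − 3 = 2
  rank(A − (4)·I) = 4, so dim ker(A − (4)·I) = n − 4 = 1
  rank(A − (6)·I) = 4, so dim ker(A − (6)·I) = n − 4 = 1

Summary:
  λ = 2: algebraic multiplicity = 2, geometric multiplicity = 2
  λ = 4: algebraic multiplicity = 1, geometric multiplicity = 1
  λ = 6: algebraic multiplicity = 2, geometric multiplicity = 1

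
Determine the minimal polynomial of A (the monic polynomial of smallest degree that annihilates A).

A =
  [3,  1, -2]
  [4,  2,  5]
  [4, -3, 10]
x^3 - 15*x^2 + 75*x - 125

The characteristic polynomial is χ_A(x) = (x - 5)^3, so the eigenvalues are known. The minimal polynomial is
  m_A(x) = Π_λ (x − λ)^{k_λ}
where k_λ is the size of the *largest* Jordan block for λ (equivalently, the smallest k with (A − λI)^k v = 0 for every generalised eigenvector v of λ).

  λ = 5: largest Jordan block has size 3, contributing (x − 5)^3

So m_A(x) = (x - 5)^3 = x^3 - 15*x^2 + 75*x - 125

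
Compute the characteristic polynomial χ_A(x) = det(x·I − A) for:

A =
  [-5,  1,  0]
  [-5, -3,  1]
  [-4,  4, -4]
x^3 + 12*x^2 + 48*x + 64

Expanding det(x·I − A) (e.g. by cofactor expansion or by noting that A is similar to its Jordan form J, which has the same characteristic polynomial as A) gives
  χ_A(x) = x^3 + 12*x^2 + 48*x + 64
which factors as (x + 4)^3. The eigenvalues (with algebraic multiplicities) are λ = -4 with multiplicity 3.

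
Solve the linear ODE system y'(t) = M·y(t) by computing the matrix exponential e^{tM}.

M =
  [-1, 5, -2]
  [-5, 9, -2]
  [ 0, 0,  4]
e^{tM} =
  [-5*t*exp(4*t) + exp(4*t), 5*t*exp(4*t), -2*t*exp(4*t)]
  [-5*t*exp(4*t), 5*t*exp(4*t) + exp(4*t), -2*t*exp(4*t)]
  [0, 0, exp(4*t)]

Strategy: write M = P · J · P⁻¹ where J is a Jordan canonical form, so e^{tM} = P · e^{tJ} · P⁻¹, and e^{tJ} can be computed block-by-block.

M has Jordan form
J =
  [4, 1, 0]
  [0, 4, 0]
  [0, 0, 4]
(up to reordering of blocks).

Per-block formulas:
  For a 1×1 block at λ = 4: exp(t · [4]) = [e^(4t)].
  For a 2×2 Jordan block J_2(4): exp(t · J_2(4)) = e^(4t)·(I + t·N), where N is the 2×2 nilpotent shift.

After assembling e^{tJ} and conjugating by P, we get:

e^{tM} =
  [-5*t*exp(4*t) + exp(4*t), 5*t*exp(4*t), -2*t*exp(4*t)]
  [-5*t*exp(4*t), 5*t*exp(4*t) + exp(4*t), -2*t*exp(4*t)]
  [0, 0, exp(4*t)]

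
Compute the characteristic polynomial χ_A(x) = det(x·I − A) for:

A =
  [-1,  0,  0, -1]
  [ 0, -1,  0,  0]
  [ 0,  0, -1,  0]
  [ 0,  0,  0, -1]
x^4 + 4*x^3 + 6*x^2 + 4*x + 1

Expanding det(x·I − A) (e.g. by cofactor expansion or by noting that A is similar to its Jordan form J, which has the same characteristic polynomial as A) gives
  χ_A(x) = x^4 + 4*x^3 + 6*x^2 + 4*x + 1
which factors as (x + 1)^4. The eigenvalues (with algebraic multiplicities) are λ = -1 with multiplicity 4.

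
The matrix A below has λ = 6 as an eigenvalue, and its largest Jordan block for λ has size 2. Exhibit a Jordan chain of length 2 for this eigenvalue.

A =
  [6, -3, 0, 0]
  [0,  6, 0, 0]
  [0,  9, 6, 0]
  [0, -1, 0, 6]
A Jordan chain for λ = 6 of length 2:
v_1 = (-3, 0, 9, -1)ᵀ
v_2 = (0, 1, 0, 0)ᵀ

Let N = A − (6)·I. We want v_2 with N^2 v_2 = 0 but N^1 v_2 ≠ 0; then v_{j-1} := N · v_j for j = 2, …, 2.

Pick v_2 = (0, 1, 0, 0)ᵀ.
Then v_1 = N · v_2 = (-3, 0, 9, -1)ᵀ.

Sanity check: (A − (6)·I) v_1 = (0, 0, 0, 0)ᵀ = 0. ✓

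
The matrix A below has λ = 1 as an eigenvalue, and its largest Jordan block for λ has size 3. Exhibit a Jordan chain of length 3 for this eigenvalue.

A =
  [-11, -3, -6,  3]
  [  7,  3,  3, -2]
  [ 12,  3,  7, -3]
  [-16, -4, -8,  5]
A Jordan chain for λ = 1 of length 3:
v_1 = (3, -2, -3, 4)ᵀ
v_2 = (-12, 7, 12, -16)ᵀ
v_3 = (1, 0, 0, 0)ᵀ

Let N = A − (1)·I. We want v_3 with N^3 v_3 = 0 but N^2 v_3 ≠ 0; then v_{j-1} := N · v_j for j = 3, …, 2.

Pick v_3 = (1, 0, 0, 0)ᵀ.
Then v_2 = N · v_3 = (-12, 7, 12, -16)ᵀ.
Then v_1 = N · v_2 = (3, -2, -3, 4)ᵀ.

Sanity check: (A − (1)·I) v_1 = (0, 0, 0, 0)ᵀ = 0. ✓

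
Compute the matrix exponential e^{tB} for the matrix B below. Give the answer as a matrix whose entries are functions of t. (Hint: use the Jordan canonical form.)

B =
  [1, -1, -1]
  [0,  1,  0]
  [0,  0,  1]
e^{tB} =
  [exp(t), -t*exp(t), -t*exp(t)]
  [0, exp(t), 0]
  [0, 0, exp(t)]

Strategy: write B = P · J · P⁻¹ where J is a Jordan canonical form, so e^{tB} = P · e^{tJ} · P⁻¹, and e^{tJ} can be computed block-by-block.

B has Jordan form
J =
  [1, 1, 0]
  [0, 1, 0]
  [0, 0, 1]
(up to reordering of blocks).

Per-block formulas:
  For a 1×1 block at λ = 1: exp(t · [1]) = [e^(1t)].
  For a 2×2 Jordan block J_2(1): exp(t · J_2(1)) = e^(1t)·(I + t·N), where N is the 2×2 nilpotent shift.

After assembling e^{tJ} and conjugating by P, we get:

e^{tB} =
  [exp(t), -t*exp(t), -t*exp(t)]
  [0, exp(t), 0]
  [0, 0, exp(t)]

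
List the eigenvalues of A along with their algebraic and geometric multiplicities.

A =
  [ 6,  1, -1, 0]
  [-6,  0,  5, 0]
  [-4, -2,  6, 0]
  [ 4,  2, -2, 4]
λ = 4: alg = 4, geom = 2

Step 1 — factor the characteristic polynomial to read off the algebraic multiplicities:
  χ_A(x) = (x - 4)^4

Step 2 — compute geometric multiplicities via the rank-nullity identity g(λ) = n − rank(A − λI):
  rank(A − (4)·I) = 2, so dim ker(A − (4)·I) = n − 2 = 2

Summary:
  λ = 4: algebraic multiplicity = 4, geometric multiplicity = 2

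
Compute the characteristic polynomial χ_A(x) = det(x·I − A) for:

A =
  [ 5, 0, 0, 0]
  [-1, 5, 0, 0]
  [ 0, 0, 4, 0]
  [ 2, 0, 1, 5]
x^4 - 19*x^3 + 135*x^2 - 425*x + 500

Expanding det(x·I − A) (e.g. by cofactor expansion or by noting that A is similar to its Jordan form J, which has the same characteristic polynomial as A) gives
  χ_A(x) = x^4 - 19*x^3 + 135*x^2 - 425*x + 500
which factors as (x - 5)^3*(x - 4). The eigenvalues (with algebraic multiplicities) are λ = 4 with multiplicity 1, λ = 5 with multiplicity 3.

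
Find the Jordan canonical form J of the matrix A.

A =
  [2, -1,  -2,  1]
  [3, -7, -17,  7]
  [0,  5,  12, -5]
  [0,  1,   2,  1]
J_3(2) ⊕ J_1(2)

The characteristic polynomial is
  det(x·I − A) = x^4 - 8*x^3 + 24*x^2 - 32*x + 16 = (x - 2)^4

Eigenvalues and multiplicities (the geometric multiplicity of λ is n − rank(A − λI), which equals the number of Jordan blocks for λ):
  λ = 2: algebraic multiplicity = 4, geometric multiplicity = 2

Determining the block sizes for each eigenvalue:
  λ = 2: with am = 4 and gm = 2, the partition is not yet determined (e.g. several partitions of 4 into 2 parts exist). Let N = A − (2)·I. Computing rank(N^1) = 2, rank(N^2) = 1, rank(N^3) = 0; the number of blocks of size ≥ j is rank(N^{j−1}) − rank(N^j), giving [2, 1, 1]. So we have 1 block(s) of size 3, 1 block(s) of size 1 → block sizes [3, 1]

Assembling the blocks gives a Jordan form
J =
  [2, 1, 0, 0]
  [0, 2, 1, 0]
  [0, 0, 2, 0]
  [0, 0, 0, 2]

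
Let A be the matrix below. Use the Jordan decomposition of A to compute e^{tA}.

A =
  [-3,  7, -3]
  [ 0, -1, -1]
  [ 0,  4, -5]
e^{tA} =
  [exp(-3*t), t^2*exp(-3*t) + 7*t*exp(-3*t), -t^2*exp(-3*t)/2 - 3*t*exp(-3*t)]
  [0, 2*t*exp(-3*t) + exp(-3*t), -t*exp(-3*t)]
  [0, 4*t*exp(-3*t), -2*t*exp(-3*t) + exp(-3*t)]

Strategy: write A = P · J · P⁻¹ where J is a Jordan canonical form, so e^{tA} = P · e^{tJ} · P⁻¹, and e^{tJ} can be computed block-by-block.

A has Jordan form
J =
  [-3,  1,  0]
  [ 0, -3,  1]
  [ 0,  0, -3]
(up to reordering of blocks).

Per-block formulas:
  For a 3×3 Jordan block J_3(-3): exp(t · J_3(-3)) = e^(-3t)·(I + t·N + (t^2/2)·N^2), where N is the 3×3 nilpotent shift.

After assembling e^{tJ} and conjugating by P, we get:

e^{tA} =
  [exp(-3*t), t^2*exp(-3*t) + 7*t*exp(-3*t), -t^2*exp(-3*t)/2 - 3*t*exp(-3*t)]
  [0, 2*t*exp(-3*t) + exp(-3*t), -t*exp(-3*t)]
  [0, 4*t*exp(-3*t), -2*t*exp(-3*t) + exp(-3*t)]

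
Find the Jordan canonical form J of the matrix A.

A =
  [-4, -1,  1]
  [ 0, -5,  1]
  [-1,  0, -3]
J_3(-4)

The characteristic polynomial is
  det(x·I − A) = x^3 + 12*x^2 + 48*x + 64 = (x + 4)^3

Eigenvalues and multiplicities (the geometric multiplicity of λ is n − rank(A − λI), which equals the number of Jordan blocks for λ):
  λ = -4: algebraic multiplicity = 3, geometric multiplicity = 1

Determining the block sizes for each eigenvalue:
  λ = -4: one block (gm = 1), so the single block has size am = 3 → block sizes [3]

Assembling the blocks gives a Jordan form
J =
  [-4,  1,  0]
  [ 0, -4,  1]
  [ 0,  0, -4]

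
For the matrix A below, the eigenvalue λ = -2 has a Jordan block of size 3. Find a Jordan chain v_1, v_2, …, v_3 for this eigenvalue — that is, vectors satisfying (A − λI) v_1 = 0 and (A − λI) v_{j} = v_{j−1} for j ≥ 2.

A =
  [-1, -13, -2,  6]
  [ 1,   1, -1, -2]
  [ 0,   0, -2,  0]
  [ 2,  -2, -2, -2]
A Jordan chain for λ = -2 of length 3:
v_1 = (-1, -1, 0, -2)ᵀ
v_2 = (-2, -1, 0, -2)ᵀ
v_3 = (0, 0, 1, 0)ᵀ

Let N = A − (-2)·I. We want v_3 with N^3 v_3 = 0 but N^2 v_3 ≠ 0; then v_{j-1} := N · v_j for j = 3, …, 2.

Pick v_3 = (0, 0, 1, 0)ᵀ.
Then v_2 = N · v_3 = (-2, -1, 0, -2)ᵀ.
Then v_1 = N · v_2 = (-1, -1, 0, -2)ᵀ.

Sanity check: (A − (-2)·I) v_1 = (0, 0, 0, 0)ᵀ = 0. ✓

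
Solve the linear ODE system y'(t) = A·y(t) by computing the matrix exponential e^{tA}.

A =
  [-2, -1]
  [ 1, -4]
e^{tA} =
  [t*exp(-3*t) + exp(-3*t), -t*exp(-3*t)]
  [t*exp(-3*t), -t*exp(-3*t) + exp(-3*t)]

Strategy: write A = P · J · P⁻¹ where J is a Jordan canonical form, so e^{tA} = P · e^{tJ} · P⁻¹, and e^{tJ} can be computed block-by-block.

A has Jordan form
J =
  [-3,  1]
  [ 0, -3]
(up to reordering of blocks).

Per-block formulas:
  For a 2×2 Jordan block J_2(-3): exp(t · J_2(-3)) = e^(-3t)·(I + t·N), where N is the 2×2 nilpotent shift.

After assembling e^{tJ} and conjugating by P, we get:

e^{tA} =
  [t*exp(-3*t) + exp(-3*t), -t*exp(-3*t)]
  [t*exp(-3*t), -t*exp(-3*t) + exp(-3*t)]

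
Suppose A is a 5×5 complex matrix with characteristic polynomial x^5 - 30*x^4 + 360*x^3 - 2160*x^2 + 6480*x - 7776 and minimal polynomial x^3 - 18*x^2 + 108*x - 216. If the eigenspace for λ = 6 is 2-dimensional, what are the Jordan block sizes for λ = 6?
Block sizes for λ = 6: [3, 2]

Step 1 — from the characteristic polynomial, algebraic multiplicity of λ = 6 is 5. From dim ker(A − (6)·I) = 2, there are exactly 2 Jordan blocks for λ = 6.
Step 2 — from the minimal polynomial, the factor (x − 6)^3 tells us the largest block for λ = 6 has size 3.
Step 3 — with total size 5, 2 blocks, and largest block 3, the block sizes (in nonincreasing order) are [3, 2].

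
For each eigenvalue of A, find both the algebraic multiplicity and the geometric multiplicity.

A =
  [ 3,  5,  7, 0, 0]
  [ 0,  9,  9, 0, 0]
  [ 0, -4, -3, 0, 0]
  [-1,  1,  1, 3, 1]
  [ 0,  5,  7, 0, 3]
λ = 3: alg = 5, geom = 2

Step 1 — factor the characteristic polynomial to read off the algebraic multiplicities:
  χ_A(x) = (x - 3)^5

Step 2 — compute geometric multiplicities via the rank-nullity identity g(λ) = n − rank(A − λI):
  rank(A − (3)·I) = 3, so dim ker(A − (3)·I) = n − 3 = 2

Summary:
  λ = 3: algebraic multiplicity = 5, geometric multiplicity = 2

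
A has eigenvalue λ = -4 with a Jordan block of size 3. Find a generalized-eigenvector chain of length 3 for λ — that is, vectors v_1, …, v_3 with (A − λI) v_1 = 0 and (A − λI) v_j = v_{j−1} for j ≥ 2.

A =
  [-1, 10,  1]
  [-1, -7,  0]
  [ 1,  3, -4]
A Jordan chain for λ = -4 of length 3:
v_1 = (3, -1, 1)ᵀ
v_2 = (10, -3, 3)ᵀ
v_3 = (0, 1, 0)ᵀ

Let N = A − (-4)·I. We want v_3 with N^3 v_3 = 0 but N^2 v_3 ≠ 0; then v_{j-1} := N · v_j for j = 3, …, 2.

Pick v_3 = (0, 1, 0)ᵀ.
Then v_2 = N · v_3 = (10, -3, 3)ᵀ.
Then v_1 = N · v_2 = (3, -1, 1)ᵀ.

Sanity check: (A − (-4)·I) v_1 = (0, 0, 0)ᵀ = 0. ✓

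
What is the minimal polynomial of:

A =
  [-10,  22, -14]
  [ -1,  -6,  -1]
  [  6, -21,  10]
x^3 + 6*x^2 - 15*x - 100

The characteristic polynomial is χ_A(x) = (x - 4)*(x + 5)^2, so the eigenvalues are known. The minimal polynomial is
  m_A(x) = Π_λ (x − λ)^{k_λ}
where k_λ is the size of the *largest* Jordan block for λ (equivalently, the smallest k with (A − λI)^k v = 0 for every generalised eigenvector v of λ).

  λ = -5: largest Jordan block has size 2, contributing (x + 5)^2
  λ = 4: largest Jordan block has size 1, contributing (x − 4)

So m_A(x) = (x - 4)*(x + 5)^2 = x^3 + 6*x^2 - 15*x - 100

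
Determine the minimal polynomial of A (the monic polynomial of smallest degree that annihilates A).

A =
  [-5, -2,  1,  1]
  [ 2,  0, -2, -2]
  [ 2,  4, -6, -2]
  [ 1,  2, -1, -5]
x^2 + 8*x + 16

The characteristic polynomial is χ_A(x) = (x + 4)^4, so the eigenvalues are known. The minimal polynomial is
  m_A(x) = Π_λ (x − λ)^{k_λ}
where k_λ is the size of the *largest* Jordan block for λ (equivalently, the smallest k with (A − λI)^k v = 0 for every generalised eigenvector v of λ).

  λ = -4: largest Jordan block has size 2, contributing (x + 4)^2

So m_A(x) = (x + 4)^2 = x^2 + 8*x + 16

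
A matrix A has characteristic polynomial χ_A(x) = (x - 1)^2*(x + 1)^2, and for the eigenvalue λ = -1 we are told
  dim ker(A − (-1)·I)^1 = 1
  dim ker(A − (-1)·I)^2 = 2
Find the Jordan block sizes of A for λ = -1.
Block sizes for λ = -1: [2]

From the dimensions of kernels of powers, the number of Jordan blocks of size at least j is d_j − d_{j−1} where d_j = dim ker(N^j) (with d_0 = 0). Computing the differences gives [1, 1].
The number of blocks of size exactly k is (#blocks of size ≥ k) − (#blocks of size ≥ k + 1), so the partition is: 1 block(s) of size 2.
In nonincreasing order the block sizes are [2].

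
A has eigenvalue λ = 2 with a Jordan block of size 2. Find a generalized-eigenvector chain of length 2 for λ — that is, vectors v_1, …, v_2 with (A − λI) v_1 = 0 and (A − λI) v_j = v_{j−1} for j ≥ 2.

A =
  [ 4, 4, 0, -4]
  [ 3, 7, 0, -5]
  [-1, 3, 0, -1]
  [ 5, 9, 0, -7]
A Jordan chain for λ = 2 of length 2:
v_1 = (0, 1, 1, 1)ᵀ
v_2 = (2, -1, -3, 0)ᵀ

Let N = A − (2)·I. We want v_2 with N^2 v_2 = 0 but N^1 v_2 ≠ 0; then v_{j-1} := N · v_j for j = 2, …, 2.

Pick v_2 = (2, -1, -3, 0)ᵀ.
Then v_1 = N · v_2 = (0, 1, 1, 1)ᵀ.

Sanity check: (A − (2)·I) v_1 = (0, 0, 0, 0)ᵀ = 0. ✓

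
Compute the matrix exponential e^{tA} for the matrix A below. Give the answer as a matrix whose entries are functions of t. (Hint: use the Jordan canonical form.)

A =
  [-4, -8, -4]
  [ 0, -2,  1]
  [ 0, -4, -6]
e^{tA} =
  [exp(-4*t), -8*t*exp(-4*t), -4*t*exp(-4*t)]
  [0, 2*t*exp(-4*t) + exp(-4*t), t*exp(-4*t)]
  [0, -4*t*exp(-4*t), -2*t*exp(-4*t) + exp(-4*t)]

Strategy: write A = P · J · P⁻¹ where J is a Jordan canonical form, so e^{tA} = P · e^{tJ} · P⁻¹, and e^{tJ} can be computed block-by-block.

A has Jordan form
J =
  [-4,  1,  0]
  [ 0, -4,  0]
  [ 0,  0, -4]
(up to reordering of blocks).

Per-block formulas:
  For a 2×2 Jordan block J_2(-4): exp(t · J_2(-4)) = e^(-4t)·(I + t·N), where N is the 2×2 nilpotent shift.
  For a 1×1 block at λ = -4: exp(t · [-4]) = [e^(-4t)].

After assembling e^{tJ} and conjugating by P, we get:

e^{tA} =
  [exp(-4*t), -8*t*exp(-4*t), -4*t*exp(-4*t)]
  [0, 2*t*exp(-4*t) + exp(-4*t), t*exp(-4*t)]
  [0, -4*t*exp(-4*t), -2*t*exp(-4*t) + exp(-4*t)]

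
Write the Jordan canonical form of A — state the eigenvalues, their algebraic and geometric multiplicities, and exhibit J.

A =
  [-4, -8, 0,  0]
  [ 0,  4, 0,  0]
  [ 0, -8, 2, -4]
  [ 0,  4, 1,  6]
J_1(-4) ⊕ J_2(4) ⊕ J_1(4)

The characteristic polynomial is
  det(x·I − A) = x^4 - 8*x^3 + 128*x - 256 = (x - 4)^3*(x + 4)

Eigenvalues and multiplicities (the geometric multiplicity of λ is n − rank(A − λI), which equals the number of Jordan blocks for λ):
  λ = -4: algebraic multiplicity = 1, geometric multiplicity = 1
  λ = 4: algebraic multiplicity = 3, geometric multiplicity = 2

Determining the block sizes for each eigenvalue:
  λ = -4: one block (gm = 1), so the single block has size am = 1 → block sizes [1]
  λ = 4: 2 blocks summing to 3 forces exactly one block of size 2 and the rest size 1 → block sizes [2, 1]

Assembling the blocks gives a Jordan form
J =
  [-4, 0, 0, 0]
  [ 0, 4, 1, 0]
  [ 0, 0, 4, 0]
  [ 0, 0, 0, 4]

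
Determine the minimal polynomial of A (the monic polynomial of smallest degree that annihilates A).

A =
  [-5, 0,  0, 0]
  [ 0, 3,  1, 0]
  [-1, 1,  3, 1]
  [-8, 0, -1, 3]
x^4 - 4*x^3 - 18*x^2 + 108*x - 135

The characteristic polynomial is χ_A(x) = (x - 3)^3*(x + 5), so the eigenvalues are known. The minimal polynomial is
  m_A(x) = Π_λ (x − λ)^{k_λ}
where k_λ is the size of the *largest* Jordan block for λ (equivalently, the smallest k with (A − λI)^k v = 0 for every generalised eigenvector v of λ).

  λ = -5: largest Jordan block has size 1, contributing (x + 5)
  λ = 3: largest Jordan block has size 3, contributing (x − 3)^3

So m_A(x) = (x - 3)^3*(x + 5) = x^4 - 4*x^3 - 18*x^2 + 108*x - 135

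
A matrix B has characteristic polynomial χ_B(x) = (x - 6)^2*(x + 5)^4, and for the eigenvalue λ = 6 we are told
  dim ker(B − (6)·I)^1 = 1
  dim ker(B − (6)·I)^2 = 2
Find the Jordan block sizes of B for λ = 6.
Block sizes for λ = 6: [2]

From the dimensions of kernels of powers, the number of Jordan blocks of size at least j is d_j − d_{j−1} where d_j = dim ker(N^j) (with d_0 = 0). Computing the differences gives [1, 1].
The number of blocks of size exactly k is (#blocks of size ≥ k) − (#blocks of size ≥ k + 1), so the partition is: 1 block(s) of size 2.
In nonincreasing order the block sizes are [2].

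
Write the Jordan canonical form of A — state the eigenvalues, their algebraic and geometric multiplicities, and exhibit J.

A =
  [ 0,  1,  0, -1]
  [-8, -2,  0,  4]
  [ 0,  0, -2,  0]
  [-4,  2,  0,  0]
J_2(-2) ⊕ J_1(-2) ⊕ J_1(2)

The characteristic polynomial is
  det(x·I − A) = x^4 + 4*x^3 - 16*x - 16 = (x - 2)*(x + 2)^3

Eigenvalues and multiplicities (the geometric multiplicity of λ is n − rank(A − λI), which equals the number of Jordan blocks for λ):
  λ = -2: algebraic multiplicity = 3, geometric multiplicity = 2
  λ = 2: algebraic multiplicity = 1, geometric multiplicity = 1

Determining the block sizes for each eigenvalue:
  λ = -2: 2 blocks summing to 3 forces exactly one block of size 2 and the rest size 1 → block sizes [2, 1]
  λ = 2: one block (gm = 1), so the single block has size am = 1 → block sizes [1]

Assembling the blocks gives a Jordan form
J =
  [-2,  1,  0, 0]
  [ 0, -2,  0, 0]
  [ 0,  0, -2, 0]
  [ 0,  0,  0, 2]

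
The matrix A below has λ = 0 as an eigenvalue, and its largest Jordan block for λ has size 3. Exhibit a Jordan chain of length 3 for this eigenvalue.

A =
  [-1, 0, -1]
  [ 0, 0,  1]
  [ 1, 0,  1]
A Jordan chain for λ = 0 of length 3:
v_1 = (0, 1, 0)ᵀ
v_2 = (-1, 0, 1)ᵀ
v_3 = (1, 0, 0)ᵀ

Let N = A − (0)·I. We want v_3 with N^3 v_3 = 0 but N^2 v_3 ≠ 0; then v_{j-1} := N · v_j for j = 3, …, 2.

Pick v_3 = (1, 0, 0)ᵀ.
Then v_2 = N · v_3 = (-1, 0, 1)ᵀ.
Then v_1 = N · v_2 = (0, 1, 0)ᵀ.

Sanity check: (A − (0)·I) v_1 = (0, 0, 0)ᵀ = 0. ✓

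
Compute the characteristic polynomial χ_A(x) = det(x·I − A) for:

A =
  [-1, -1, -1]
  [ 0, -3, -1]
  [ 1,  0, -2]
x^3 + 6*x^2 + 12*x + 8

Expanding det(x·I − A) (e.g. by cofactor expansion or by noting that A is similar to its Jordan form J, which has the same characteristic polynomial as A) gives
  χ_A(x) = x^3 + 6*x^2 + 12*x + 8
which factors as (x + 2)^3. The eigenvalues (with algebraic multiplicities) are λ = -2 with multiplicity 3.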